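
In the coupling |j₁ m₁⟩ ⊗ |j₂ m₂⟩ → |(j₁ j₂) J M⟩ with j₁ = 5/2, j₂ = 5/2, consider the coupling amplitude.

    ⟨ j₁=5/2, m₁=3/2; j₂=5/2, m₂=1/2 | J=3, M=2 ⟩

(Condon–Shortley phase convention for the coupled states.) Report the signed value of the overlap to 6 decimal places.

-0.288675  (= −√(1/12))

√[7·2!3!3!/9! · 4!1!3!2!5!1!] = √(48)
  +(−1)^0/∏(0,2,1,3,2,0)! = 1/24  (running 1/24)
  +(−1)^1/∏(1,1,0,2,3,1)! = -1/12  (running -1/24)
⟨..|..⟩ = √(48)·(-1/24) = -0.288675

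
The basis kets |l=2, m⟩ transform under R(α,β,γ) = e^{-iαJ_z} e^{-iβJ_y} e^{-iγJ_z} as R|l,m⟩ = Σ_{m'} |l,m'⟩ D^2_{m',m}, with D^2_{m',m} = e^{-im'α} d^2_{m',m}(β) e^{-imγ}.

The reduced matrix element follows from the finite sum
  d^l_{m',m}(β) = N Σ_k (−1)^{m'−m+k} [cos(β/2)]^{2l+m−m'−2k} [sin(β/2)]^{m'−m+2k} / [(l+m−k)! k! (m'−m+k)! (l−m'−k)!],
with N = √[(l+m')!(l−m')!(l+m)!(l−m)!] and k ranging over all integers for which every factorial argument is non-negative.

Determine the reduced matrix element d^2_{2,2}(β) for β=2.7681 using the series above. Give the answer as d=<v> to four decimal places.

d=0.0012

d^2_{2,2}(β=2.7681) via the finite sum:
c=cos(2.768100/2)=0.185663, s=sin(2.768100/2)=0.982614; N=√[24·1·24·1]=24.000000
The bounds max(0,m−m')=0 and min(l+m,l−m')=0 give 1 term
  k=0: (−1)^0·24.0000/(24)·0.1857^4·0.9826^0 = +0.001188
d^2_{2,2}(2.7681) = +0.001188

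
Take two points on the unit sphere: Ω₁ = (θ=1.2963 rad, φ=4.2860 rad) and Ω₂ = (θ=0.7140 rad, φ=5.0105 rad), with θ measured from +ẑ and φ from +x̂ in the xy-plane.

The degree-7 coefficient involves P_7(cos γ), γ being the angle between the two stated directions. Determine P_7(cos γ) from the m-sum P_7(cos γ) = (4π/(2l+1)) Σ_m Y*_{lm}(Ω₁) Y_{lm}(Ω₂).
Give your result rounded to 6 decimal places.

0.216191

Term-by-term m-sum for l=7 (normalisation 4π/15 = 0.837758):
  m=-7: Y*=0.05981 - 0.37813j  Y=-0.02246 + 0.01274j  product 0.00347 + 0.00926j
  m=-6: Y*=0.33669 + 0.22216j  Y=0.02410 + 0.10888j  product -0.01607 + 0.04201j
  m=-5: Y*=0.01151 - 0.00723j  Y=0.28301 + 0.02276j  product 0.00342 - 0.00179j
  m=-4: Y*=0.04691 + 0.34602j  Y=0.16672 - 0.41942j  product 0.15295 + 0.03801j
  m=-3: Y*=-0.10181 - 0.03056j  Y=-0.28960 - 0.23250j  product 0.02238 + 0.03252j
  m=-2: Y*=-0.19879 + 0.22756j  Y=0.04942 - 0.03354j  product -0.00219 + 0.01791j
  m=-1: Y*=-0.06146 - 0.13530j  Y=-0.11598 - 0.37746j  product -0.04394 + 0.03889j
  m=+0: Y*=-0.28553 + 0.00000j  Y=-0.06314 + 0.00000j  product 0.01803 + 0.00000j
  m=+1: Y*=0.06146 - 0.13530j  Y=0.11598 - 0.37746j  product -0.04394 - 0.03889j
  m=+2: Y*=-0.19879 - 0.22756j  Y=0.04942 + 0.03354j  product -0.00219 - 0.01791j
  m=+3: Y*=0.10181 - 0.03056j  Y=0.28960 - 0.23250j  product 0.02238 - 0.03252j
  m=+4: Y*=0.04691 - 0.34602j  Y=0.16672 + 0.41942j  product 0.15295 - 0.03801j
  m=+5: Y*=-0.01151 - 0.00723j  Y=-0.28301 + 0.02276j  product 0.00342 + 0.00179j
  m=+6: Y*=0.33669 - 0.22216j  Y=0.02410 - 0.10888j  product -0.01607 - 0.04201j
  m=+7: Y*=-0.05981 - 0.37813j  Y=0.02246 + 0.01274j  product 0.00347 - 0.00926j
Accumulated sum 0.25806 - 0.00000j; after 4π/(2l+1) scaling, 0.21619 - 0.00000j ⇒ P_7 = 0.216191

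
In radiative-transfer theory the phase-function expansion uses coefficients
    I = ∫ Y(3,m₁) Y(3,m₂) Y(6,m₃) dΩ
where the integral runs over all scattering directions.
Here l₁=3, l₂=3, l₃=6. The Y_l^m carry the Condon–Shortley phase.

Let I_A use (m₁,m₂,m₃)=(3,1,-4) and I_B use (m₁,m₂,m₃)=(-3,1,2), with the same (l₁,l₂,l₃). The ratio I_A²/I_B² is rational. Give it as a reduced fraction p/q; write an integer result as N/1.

Shared (l₁,l₂,l₃)=(3,3,6): N and (l;000)² cancel in I_A²/I_B².
A: Δ = 0!·6!·6!/13! = 1/12012; Racah Σ t=0..0: t=0:+1/34560 = 1/34560; ⇒ 3j(3 3 6; 3 1 -4)² = 5/286, sgn +1
B: Δ = 0!·6!·6!/13! = 1/12012; Racah Σ t=0..0: t=0:+1/34560 = 1/34560; ⇒ 3j(3 3 6; -3 1 2)² = 1/429, sgn +1
I_A²/I_B² = (5/286)/(1/429) = 15/2

15/2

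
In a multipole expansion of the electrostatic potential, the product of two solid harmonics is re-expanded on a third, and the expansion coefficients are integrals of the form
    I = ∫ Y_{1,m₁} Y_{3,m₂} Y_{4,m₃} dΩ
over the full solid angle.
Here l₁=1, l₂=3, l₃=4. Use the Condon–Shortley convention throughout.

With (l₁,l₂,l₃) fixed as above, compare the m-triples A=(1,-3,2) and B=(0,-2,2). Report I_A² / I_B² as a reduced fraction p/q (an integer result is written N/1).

1/12

Same 1,3,4: normalisation and zero-m 3j drop out of the ratio.
A: Δ: 0! 2! 6! / 9! → 1/252; sum: t=0:+1/1440 = 1/1440; 3j²(1 3 4; 1 -3 2) = Δ·Π!·Σ² = 1/252  (sign +1)
B: Δ: 0! 2! 6! / 9! → 1/252; sum: t=0:+1/120 = 1/120; 3j²(1 3 4; 0 -2 2) = Δ·Π!·Σ² = 1/21  (sign +1)
I_A²/I_B² = (1/252)/(1/21) = 1/12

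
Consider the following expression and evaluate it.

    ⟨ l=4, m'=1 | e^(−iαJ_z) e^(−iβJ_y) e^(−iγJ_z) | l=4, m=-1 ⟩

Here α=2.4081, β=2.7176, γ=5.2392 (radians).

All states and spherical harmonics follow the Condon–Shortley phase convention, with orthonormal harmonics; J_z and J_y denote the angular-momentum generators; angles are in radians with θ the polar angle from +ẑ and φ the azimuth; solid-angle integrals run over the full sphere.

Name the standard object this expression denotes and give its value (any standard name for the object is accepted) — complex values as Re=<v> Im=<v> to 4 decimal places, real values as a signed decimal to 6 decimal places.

This is a Wigner D-matrix element — the rotation-matrix element ⟨l m'| R(α,β,γ) |l m⟩ in the angular-momentum basis.
Split into d^4_{1,-1}(β=2.7176) × two z-phases.
Half-angle: c=0.210412, s=0.977613. N=√(120·6·6·120)=720.000000
Admissible k: 0..3 (factorial args all ≥0)
  k=0: (−1)^2·720.0000/(72)·0.2104^6·0.9776^2 = +0.000829
  k=1: (−1)^3·720.0000/(24)·0.2104^4·0.9776^4 = -0.053712
  k=2: (−1)^4·720.0000/(48)·0.2104^2·0.9776^6 = +0.579740
  k=3: (−1)^5·720.0000/(720)·0.2104^0·0.9776^8 = -0.834325
d^4_{1,-1}(2.7176) = +0.000829 -0.053712 +0.579740 -0.834325 = -0.307467
D = (-0.742841-0.669468i)·(-0.307467)·(+0.502779-0.864415i) = +0.292765-0.093940i

Wigner D-matrix element, Re=0.2928 Im=-0.0939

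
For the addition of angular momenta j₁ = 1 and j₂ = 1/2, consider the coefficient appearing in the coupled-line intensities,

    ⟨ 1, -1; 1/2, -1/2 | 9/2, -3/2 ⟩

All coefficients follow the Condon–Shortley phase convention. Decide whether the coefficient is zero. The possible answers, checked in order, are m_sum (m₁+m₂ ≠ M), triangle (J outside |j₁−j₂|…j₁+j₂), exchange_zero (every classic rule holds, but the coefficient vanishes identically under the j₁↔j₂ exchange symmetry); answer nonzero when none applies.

triangle

m-sum: m₁+m₂ = -1+(-1/2) = -3/2, M = -3/2  ✓
triangle: need |j₁−j₂| ≤ J ≤ j₁+j₂, i.e. J ∈ [1/2, 3/2]; J = 9/2 is outside ✗ ⇒ coefficient is 0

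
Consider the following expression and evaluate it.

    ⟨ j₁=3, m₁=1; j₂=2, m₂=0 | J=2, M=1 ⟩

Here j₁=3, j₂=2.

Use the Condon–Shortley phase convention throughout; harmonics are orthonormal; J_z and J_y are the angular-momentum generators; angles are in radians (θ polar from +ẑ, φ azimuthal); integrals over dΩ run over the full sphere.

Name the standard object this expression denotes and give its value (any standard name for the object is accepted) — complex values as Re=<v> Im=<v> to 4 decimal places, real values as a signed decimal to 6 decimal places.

This is a Clebsch–Gordan (vector-coupling) coefficient.
j₁+j₂−J=3  J+j₁−j₂=3  J−j₁+j₂=1  j₁+j₂+J+1=8
(j₁±m₁, j₂±m₂, J±M) = (4,2,2,2,3,1)
P² = 36/7
sum k=1..2:
  [1] −1/4 = -1/4
  [2] +1/12 = 1/12
S = -1/6
C² = P²·S² = 1/7 ; C = -0.377964

Clebsch–Gordan coefficient, −√(1/7) ≈ -0.377964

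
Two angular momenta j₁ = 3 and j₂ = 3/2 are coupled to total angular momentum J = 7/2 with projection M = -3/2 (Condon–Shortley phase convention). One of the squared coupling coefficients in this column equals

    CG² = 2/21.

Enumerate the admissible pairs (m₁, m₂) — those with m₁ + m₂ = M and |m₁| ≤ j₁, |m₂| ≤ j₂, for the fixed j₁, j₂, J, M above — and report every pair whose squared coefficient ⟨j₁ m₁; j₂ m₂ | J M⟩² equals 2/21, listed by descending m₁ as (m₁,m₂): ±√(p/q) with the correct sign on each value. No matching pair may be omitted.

Admissible pairs with m₁+m₂ = M = -3/2: (-3,3/2), (-2,1/2), (-1,-1/2), (0,-3/2)
  (m₁,m₂)=(0,-3/2): CG² = 10/21, CG = +√(10/21)
  (m₁,m₂)=(-1,-1/2): CG² = 0/1, CG = 0
  (m₁,m₂)=(-2,1/2): CG² = 3/7, CG = −√(3/7)
  (m₁,m₂)=(-3,3/2): CG² = 2/21, CG = −√(2/21)   ← matches the target
Pairs with CG² = 2/21: (-3,3/2): −√(2/21)

(-3,3/2): −√(2/21)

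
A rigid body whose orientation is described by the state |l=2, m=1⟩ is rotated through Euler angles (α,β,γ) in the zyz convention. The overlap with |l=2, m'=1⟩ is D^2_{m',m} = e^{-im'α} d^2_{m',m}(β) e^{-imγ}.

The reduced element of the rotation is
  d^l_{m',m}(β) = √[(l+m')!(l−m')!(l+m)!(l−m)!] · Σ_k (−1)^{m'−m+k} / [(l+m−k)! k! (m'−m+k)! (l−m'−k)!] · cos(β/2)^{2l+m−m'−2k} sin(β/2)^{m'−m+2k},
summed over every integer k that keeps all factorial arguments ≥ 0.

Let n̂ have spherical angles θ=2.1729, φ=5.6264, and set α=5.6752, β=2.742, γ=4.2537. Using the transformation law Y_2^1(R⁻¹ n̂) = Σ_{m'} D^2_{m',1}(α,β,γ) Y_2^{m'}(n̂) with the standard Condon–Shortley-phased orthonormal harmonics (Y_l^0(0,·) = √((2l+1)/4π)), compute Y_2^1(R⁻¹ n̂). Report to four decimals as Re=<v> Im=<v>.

Re=-0.1784 Im=0.3022

Need the full column D^2_{m',1} for m'=−2..2 at α=5.6752, β=2.7420, γ=4.2537.
cos(β/2)=0.198470, sin(β/2)=0.980107
d^2_{-2,1}: single k=3 term ⇒ +0.373719;  D = +0.256725+0.271584i
d^2_{-1,1}: k∈[2..3] ⇒ +0.113516 -0.922771 = -0.809255;  D = -0.120371-0.800253i
d^2_{0,1}: k∈[1..2] ⇒ +0.018769 -0.457710 = -0.438941;  D = +0.194351-0.393570i
d^2_{1,1}: k∈[0..1] ⇒ +0.001552 -0.113516 = -0.111964;  D = +0.098036-0.054083i
d^2_{2,1}: single k=0 term ⇒ -0.015324;  D = +0.015242+0.001589i
Y_2^{m'}(θ=2.1729,φ=5.6264) and Σ D·Y over m':
  (+0.2567+0.2716i)·(+0.0667+0.2537i)  (-0.1204-0.8003i)·(-0.2856-0.2202i)  (+0.1944-0.3936i)·(-0.0119+0.0000i)  (+0.0980-0.0541i)·(+0.2856-0.2202i)  (+0.0152+0.0016i)·(+0.0667-0.2537i)
Y_2^1(R⁻¹ n̂) = -0.178394+0.302192i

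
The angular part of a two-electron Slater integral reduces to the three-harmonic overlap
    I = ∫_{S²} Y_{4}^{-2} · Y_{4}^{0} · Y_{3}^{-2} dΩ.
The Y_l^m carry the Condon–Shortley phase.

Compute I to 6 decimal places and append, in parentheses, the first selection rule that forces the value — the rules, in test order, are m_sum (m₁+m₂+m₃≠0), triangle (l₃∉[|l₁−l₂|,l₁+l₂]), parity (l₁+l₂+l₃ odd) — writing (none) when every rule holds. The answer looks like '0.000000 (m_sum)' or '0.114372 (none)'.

Σmᵢ = -4 ≠ 0, so the φ-integral vanishes; I = 0

0.000000 (m_sum)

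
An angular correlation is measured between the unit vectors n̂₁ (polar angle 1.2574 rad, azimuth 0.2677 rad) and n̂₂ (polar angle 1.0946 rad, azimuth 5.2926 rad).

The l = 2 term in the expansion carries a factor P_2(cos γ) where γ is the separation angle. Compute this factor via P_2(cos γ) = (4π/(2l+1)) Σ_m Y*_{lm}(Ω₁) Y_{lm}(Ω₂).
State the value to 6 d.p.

Addition theorem: P_2(cos γ) = (4π/5) Σ_m Y*_{lm}(Ω₁) Y_{lm}(Ω₂), m = −2…2:
  m=-2: Y*=+0.300645+0.178341i  Y=-0.121723+0.279773i  product -0.086490+0.062404i
  m=-1: Y*=+0.218499+0.059931i  Y=+0.172540+0.263230i  product +0.021924+0.067856i
  m=+0: Y*=-0.225464-0.000000i  Y=-0.116570+0.000000i  product +0.026282+0.000000i
  m=+1: Y*=-0.218499+0.059931i  Y=-0.172540+0.263230i  product +0.021924-0.067856i
  m=+2: Y*=+0.300645-0.178341i  Y=-0.121723-0.279773i  product -0.086490-0.062404i
Σ over m = -0.102850+0.000000i; ×(4π/5) → -0.258490+0.000000i. Real part: -0.258490

-0.258490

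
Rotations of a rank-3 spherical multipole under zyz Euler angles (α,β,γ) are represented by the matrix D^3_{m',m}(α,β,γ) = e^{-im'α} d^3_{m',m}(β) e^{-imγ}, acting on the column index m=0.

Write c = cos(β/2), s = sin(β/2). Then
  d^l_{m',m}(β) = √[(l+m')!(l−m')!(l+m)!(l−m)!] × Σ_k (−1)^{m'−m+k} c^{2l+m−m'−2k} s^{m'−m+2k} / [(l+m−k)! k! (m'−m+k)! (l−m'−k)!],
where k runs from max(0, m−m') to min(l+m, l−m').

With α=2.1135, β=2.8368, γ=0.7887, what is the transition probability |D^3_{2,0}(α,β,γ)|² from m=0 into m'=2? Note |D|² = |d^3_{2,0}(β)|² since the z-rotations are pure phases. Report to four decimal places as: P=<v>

D^3_{2,0}(2.1135,2.8368,0.7887) = e^{-i·2·2.1135}·d^3_{2,0}(2.8368)·e^{-i·0·0.7887}. Compute d first:
With c≡cos(β/2)=0.151807 and s≡sin(β/2)=0.988410, N=[120·1·6·6]^{1/2}=65.726707
k: max(0,(0)−(2))=0 … min(3+(0),3−(2))=1
  k=0: (−1)^2·65.7267/(12)·0.1518^4·0.9884^2 = +0.002842
  k=1: (−1)^3·65.7267/(12)·0.1518^2·0.9884^4 = -0.120474
d^3_{2,0}(2.8368) = +0.002842 -0.120474 = -0.117632
|D^3_{2,0}|² = |d^3_{2,0}(β)|² = (-0.117632)² = 0.013837 (the z-rotation phases have unit modulus)

P=0.0138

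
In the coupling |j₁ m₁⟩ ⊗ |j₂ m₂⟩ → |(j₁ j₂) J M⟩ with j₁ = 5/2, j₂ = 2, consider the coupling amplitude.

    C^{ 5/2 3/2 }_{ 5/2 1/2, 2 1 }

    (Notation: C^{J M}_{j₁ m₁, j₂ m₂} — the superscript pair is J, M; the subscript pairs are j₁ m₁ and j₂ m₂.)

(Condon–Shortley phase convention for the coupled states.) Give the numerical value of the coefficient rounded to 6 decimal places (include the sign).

j₁+j₂−J=2  J+j₁−j₂=3  J−j₁+j₂=2  j₁+j₂+J+1=8
(j₁±m₁, j₂±m₂, J±M) = (3,2,3,1,4,1)
P² = 216/35
sum k=1..2:
  [1] −1/4 = -1/4
  [2] +1/12 = 1/12
S = -1/6
C² = P²·S² = 6/35 ; C = -0.414039

−√(6/35) = -0.414039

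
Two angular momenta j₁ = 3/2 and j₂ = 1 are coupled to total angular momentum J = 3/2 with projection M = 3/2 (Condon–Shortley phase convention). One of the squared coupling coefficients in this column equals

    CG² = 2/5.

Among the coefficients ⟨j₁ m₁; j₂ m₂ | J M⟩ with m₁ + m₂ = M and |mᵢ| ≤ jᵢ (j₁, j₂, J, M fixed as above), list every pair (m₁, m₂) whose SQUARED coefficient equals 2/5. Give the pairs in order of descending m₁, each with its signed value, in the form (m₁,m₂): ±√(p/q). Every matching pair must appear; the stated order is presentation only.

Admissible pairs with m₁+m₂ = M = 3/2: (1/2,1), (3/2,0)
  (m₁,m₂)=(3/2,0): CG² = 3/5, CG = +√(3/5)
  (m₁,m₂)=(1/2,1): CG² = 2/5, CG = −√(2/5)   ← matches the target
Pairs with CG² = 2/5: (1/2,1): −√(2/5)

(1/2,1): −√(2/5)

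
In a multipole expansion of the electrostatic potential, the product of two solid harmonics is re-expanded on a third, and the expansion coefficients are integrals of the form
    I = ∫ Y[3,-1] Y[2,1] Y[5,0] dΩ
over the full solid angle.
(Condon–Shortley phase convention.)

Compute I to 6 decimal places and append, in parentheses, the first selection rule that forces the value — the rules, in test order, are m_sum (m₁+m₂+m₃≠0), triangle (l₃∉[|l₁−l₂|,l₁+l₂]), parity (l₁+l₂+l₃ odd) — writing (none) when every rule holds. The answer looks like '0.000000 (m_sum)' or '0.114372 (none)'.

0.169433 (none)

Checks pass: Σm=0; 10 even; l₃=5∈[1,5].
(2·3+1)(2·2+1)(2·5+1) = 385
Δ: 0! 6! 4! / 11! → 1/2310
sum: t=0:+1/144 = 1/144
3j²(3 2 5; 0 0 0) = Δ·Π!·Σ² = 10/231  (sign -1)
sum: t=0:+1/288 = 1/288
3j²(3 2 5; -1 1 0) = Δ·Π!·Σ² = 5/231  (sign -1)
combine: 4πI² = 385·10/231·5/231 = 250/693
take √, sign +1: I = 0.16943318
No selection rule forces the value: the integral is nonzero (none).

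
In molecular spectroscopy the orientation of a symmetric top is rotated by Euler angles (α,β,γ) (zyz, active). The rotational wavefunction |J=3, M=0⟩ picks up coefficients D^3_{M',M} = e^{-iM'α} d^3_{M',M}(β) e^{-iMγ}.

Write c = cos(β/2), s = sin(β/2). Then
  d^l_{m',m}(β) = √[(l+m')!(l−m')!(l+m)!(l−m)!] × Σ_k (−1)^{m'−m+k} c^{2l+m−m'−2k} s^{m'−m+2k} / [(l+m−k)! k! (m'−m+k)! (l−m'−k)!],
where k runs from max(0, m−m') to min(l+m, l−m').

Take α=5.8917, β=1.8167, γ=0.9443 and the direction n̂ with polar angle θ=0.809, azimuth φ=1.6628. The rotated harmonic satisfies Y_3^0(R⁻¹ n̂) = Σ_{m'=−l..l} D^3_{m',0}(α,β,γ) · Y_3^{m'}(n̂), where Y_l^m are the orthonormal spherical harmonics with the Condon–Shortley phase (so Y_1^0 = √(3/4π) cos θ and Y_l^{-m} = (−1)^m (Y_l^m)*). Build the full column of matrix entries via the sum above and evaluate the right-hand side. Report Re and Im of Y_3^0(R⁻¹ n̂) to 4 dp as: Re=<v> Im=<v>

Need the full column D^3_{m',0} for m'=−3..3 at α=5.8917, β=1.8167, γ=0.9443.
cos(β/2)=0.615048, sin(β/2)=0.788490
d^3_{-3,0}: single k=3 term ⇒ +0.510070;  D = +0.196910-0.470529i
d^3_{-2,0}: k∈[2..3] ⇒ +0.487290 -0.800871 = -0.313581;  D = -0.222273+0.221196i
d^3_{-1,0}: k∈[1..3] ⇒ +0.240398 -1.185295 +0.649352 = -0.295546;  D = -0.273186+0.112769i
d^3_{0,0}: k∈[0..3] ⇒ +0.054132 -0.800700 +1.315966 -0.240313 = +0.329085;  D = +0.329085+0.000000i
d^3_{1,0}: k∈[0..2] ⇒ -0.240398 +1.185295 -0.649352 = +0.295546;  D = +0.273186+0.112769i
d^3_{2,0}: k∈[0..1] ⇒ +0.487290 -0.800871 = -0.313581;  D = -0.222273-0.221196i
d^3_{3,0}: single k=0 term ⇒ -0.510070;  D = -0.196910-0.470529i
Y_3^{m'}(θ=0.809,φ=1.6628) and Σ D·Y over m':
  (+0.1969-0.4705i)·(+0.0431+0.1521i)  (-0.2223+0.2212i)·(-0.3631+0.0676i)  (-0.2732+0.1128i)·(-0.0297-0.3218i)  (+0.3291+0.0000i)·(-0.1592+0.0000i)  (+0.2732+0.1128i)·(+0.0297-0.3218i)  (-0.2223-0.2212i)·(-0.3631-0.0676i)  (-0.1969-0.4705i)·(-0.0431+0.1521i)
Y_3^0(R⁻¹ n̂) = +0.328038+0.000000i

Re=0.3280 Im=0.0000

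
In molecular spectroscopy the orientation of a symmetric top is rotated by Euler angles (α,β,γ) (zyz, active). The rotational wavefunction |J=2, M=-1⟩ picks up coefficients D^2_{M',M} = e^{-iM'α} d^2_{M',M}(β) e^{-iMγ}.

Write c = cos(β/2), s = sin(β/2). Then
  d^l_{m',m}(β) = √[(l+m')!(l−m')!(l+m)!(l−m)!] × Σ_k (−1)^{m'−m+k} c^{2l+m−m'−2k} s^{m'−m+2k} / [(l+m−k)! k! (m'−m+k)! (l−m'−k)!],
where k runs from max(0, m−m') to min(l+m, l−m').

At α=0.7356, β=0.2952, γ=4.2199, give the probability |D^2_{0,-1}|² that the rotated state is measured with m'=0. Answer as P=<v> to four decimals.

D^2_{0,-1}(0.7356,0.2952,4.2199) = e^{-i·0·0.7356}·d^2_{0,-1}(0.2952)·e^{-i·-1·4.2199}. Compute d first:
With c≡cos(β/2)=0.989127 and s≡sin(β/2)=0.147065, N=[2·2·1·6]^{1/2}=4.898979
k: max(0,(-1)−(0))=0 … min(2+(-1),2−(0))=1
  k=0: (−1)^1·4.8990/(2)·0.9891^3·0.1471^1 = -0.348610
  k=1: (−1)^2·4.8990/(2)·0.9891^1·0.1471^3 = +0.007706
d^2_{0,-1}(0.2952) = -0.348610 +0.007706 = -0.340904
|D^2_{0,-1}|² = |d^2_{0,-1}(β)|² = (-0.340904)² = 0.116215 (the z-rotation phases have unit modulus)

P=0.1162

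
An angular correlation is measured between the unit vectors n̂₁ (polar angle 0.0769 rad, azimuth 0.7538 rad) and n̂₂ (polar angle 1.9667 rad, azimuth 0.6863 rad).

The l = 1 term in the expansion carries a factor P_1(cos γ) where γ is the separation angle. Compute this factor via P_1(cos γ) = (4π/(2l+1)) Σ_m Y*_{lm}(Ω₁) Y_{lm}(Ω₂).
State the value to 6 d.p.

-0.313782

Addition theorem: P_1(cos γ) = (4π/3) Σ_m Y*_{lm}(Ω₁) Y_{lm}(Ω₂), m = −1…1:
  m=-1: (+0.019352+0.018166i) × (+0.246599-0.201998i) = +0.008442+0.000571i  (running Σ = +0.008442+0.000571i)
  m=0: (+0.487159-0.000000i) × (-0.188426+0.000000i) = -0.091793+0.000000i  (running Σ = -0.083352+0.000571i)
  m=1: (-0.019352+0.018166i) × (-0.246599-0.201998i) = +0.008442-0.000571i  (running Σ = -0.074910+0.000000i)
Σ over m = -0.074910+0.000000i; ×(4π/3) → -0.313782+0.000000i. Real part: -0.313782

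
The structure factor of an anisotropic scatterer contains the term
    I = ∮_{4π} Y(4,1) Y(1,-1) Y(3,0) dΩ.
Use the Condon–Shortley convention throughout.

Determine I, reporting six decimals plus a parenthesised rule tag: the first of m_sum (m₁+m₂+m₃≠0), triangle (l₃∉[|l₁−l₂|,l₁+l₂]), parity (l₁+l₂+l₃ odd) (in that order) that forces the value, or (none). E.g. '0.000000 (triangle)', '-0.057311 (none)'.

Checks pass: Σm=0; 8 even; l₃=3∈[3,5].
(2·4+1)(2·1+1)(2·3+1) = 189
Δ: 2! 6! 0! / 9! → 1/252
sum: t=1:−1/36 = -1/36
3j²(4 1 3; 0 0 0) = Δ·Π!·Σ² = 4/63  (sign +1)
sum: t=0:+1/72 = 1/72
3j²(4 1 3; 1 -1 0) = Δ·Π!·Σ² = 5/126  (sign -1)
combine: 4πI² = 189·4/63·5/126 = 10/21
take √, sign -1: I = -0.19466390
No selection rule forces the value: the integral is nonzero (none).

-0.194664 (none)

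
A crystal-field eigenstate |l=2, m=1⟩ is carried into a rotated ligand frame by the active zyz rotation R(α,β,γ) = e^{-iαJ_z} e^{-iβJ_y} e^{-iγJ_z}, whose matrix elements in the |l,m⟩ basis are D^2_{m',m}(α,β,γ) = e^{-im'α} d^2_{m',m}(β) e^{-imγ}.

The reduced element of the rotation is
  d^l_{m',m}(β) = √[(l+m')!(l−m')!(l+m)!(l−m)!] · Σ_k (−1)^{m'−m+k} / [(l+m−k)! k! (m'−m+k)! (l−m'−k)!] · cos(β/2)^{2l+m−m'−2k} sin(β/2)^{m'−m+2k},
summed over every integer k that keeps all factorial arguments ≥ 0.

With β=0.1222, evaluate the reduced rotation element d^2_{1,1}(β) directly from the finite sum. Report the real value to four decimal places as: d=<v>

d^2_{1,1}(β=0.1222) via the finite sum:
With c≡cos(β/2)=0.998134 and s≡sin(β/2)=0.061062, N=[6·1·6·1]^{1/2}=6.000000
Admissible k: 0..1 (factorial args all ≥0)
  k=0: (−1)^0·6.0000/(6)·0.9981^4·0.0611^0 = +0.992557
  k=1: (−1)^1·6.0000/(2)·0.9981^2·0.0611^2 = -0.011144
d^2_{1,1}(0.1222) = +0.992557 -0.011144 = +0.981413

d=0.9814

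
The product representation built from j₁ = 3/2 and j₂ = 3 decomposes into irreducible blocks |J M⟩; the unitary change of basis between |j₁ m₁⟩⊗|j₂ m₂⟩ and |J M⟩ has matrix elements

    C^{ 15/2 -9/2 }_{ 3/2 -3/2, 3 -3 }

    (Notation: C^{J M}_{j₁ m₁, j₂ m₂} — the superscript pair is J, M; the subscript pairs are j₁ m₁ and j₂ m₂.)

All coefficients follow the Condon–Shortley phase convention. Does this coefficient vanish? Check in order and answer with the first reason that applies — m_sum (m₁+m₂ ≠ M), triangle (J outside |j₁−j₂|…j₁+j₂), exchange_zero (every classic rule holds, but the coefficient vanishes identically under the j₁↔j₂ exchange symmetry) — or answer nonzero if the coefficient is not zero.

m-sum: m₁+m₂ = -3/2+(-3) = -9/2, M = -9/2  ✓
triangle: need |j₁−j₂| ≤ J ≤ j₁+j₂, i.e. J ∈ [3/2, 9/2]; J = 15/2 is outside ✗ ⇒ coefficient is 0

triangle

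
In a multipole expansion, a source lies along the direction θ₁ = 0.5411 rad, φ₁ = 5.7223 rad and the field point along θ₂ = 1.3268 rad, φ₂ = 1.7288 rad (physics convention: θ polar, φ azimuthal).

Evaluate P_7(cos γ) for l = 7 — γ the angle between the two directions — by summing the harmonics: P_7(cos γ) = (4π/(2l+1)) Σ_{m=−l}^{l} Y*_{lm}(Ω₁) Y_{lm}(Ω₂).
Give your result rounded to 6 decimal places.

Expand P_7 via completeness: Σ_{m} conj(Y_{7,m}) at Ω₁ times Y_{7,m} at Ω₂ —
  term(m=-7) = (-0.001850, 0.000613)   from Y*(Ω₁)=(-0.003404, 0.003398), Y(Ω₂)=(0.362159, 0.181588)
  term(m=-6) = (0.004391, -0.010414)   from Y*(Ω₁)=(-0.029202, 0.006644), Y(Ω₂)=(-0.220126, 0.306537)
  term(m=-5) = (-0.003792, -0.007792)   from Y*(Ω₁)=(-0.107350, -0.037632), Y(Ω₂)=(0.054115, 0.053617)
  term(m=-4) = (0.098596, 0.026867)   from Y*(Ω₁)=(-0.180739, -0.226850), Y(Ω₂)=(-0.284270, 0.208144)
  term(m=-3) = (-0.014726, 0.009772)   from Y*(Ω₁)=(-0.053494, -0.476229), Y(Ω₂)=(-0.016834, -0.032814)
  term(m=-2) = (-0.017317, 0.129416)   from Y*(Ω₁)=(0.175629, -0.364486), Y(Ω₂)=(-0.306740, 0.100293)
  term(m=-1) = (0.004938, 0.005642)   from Y*(Ω₁)=(-0.080144, 0.050345), Y(Ω₂)=(-0.012465, -0.078234)
  term(m=+0) = (0.136930, 0.000000)   from Y*(Ω₁)=(-0.439396, -0.000000), Y(Ω₂)=(-0.311633, 0.000000)
  term(m=+1) = (0.004938, -0.005642)   from Y*(Ω₁)=(0.080144, 0.050345), Y(Ω₂)=(0.012465, -0.078234)
  term(m=+2) = (-0.017317, -0.129416)   from Y*(Ω₁)=(0.175629, 0.364486), Y(Ω₂)=(-0.306740, -0.100293)
  term(m=+3) = (-0.014726, -0.009772)   from Y*(Ω₁)=(0.053494, -0.476229), Y(Ω₂)=(0.016834, -0.032814)
  term(m=+4) = (0.098596, -0.026867)   from Y*(Ω₁)=(-0.180739, 0.226850), Y(Ω₂)=(-0.284270, -0.208144)
  term(m=+5) = (-0.003792, 0.007792)   from Y*(Ω₁)=(0.107350, -0.037632), Y(Ω₂)=(-0.054115, 0.053617)
  term(m=+6) = (0.004391, 0.010414)   from Y*(Ω₁)=(-0.029202, -0.006644), Y(Ω₂)=(-0.220126, -0.306537)
  term(m=+7) = (-0.001850, -0.000613)   from Y*(Ω₁)=(0.003404, 0.003398), Y(Ω₂)=(-0.362159, 0.181588)
Σ over m = (0.277411, 0.000000); ×(4π/15) → (0.232403, 0.000000). Real part: 0.232403

0.232403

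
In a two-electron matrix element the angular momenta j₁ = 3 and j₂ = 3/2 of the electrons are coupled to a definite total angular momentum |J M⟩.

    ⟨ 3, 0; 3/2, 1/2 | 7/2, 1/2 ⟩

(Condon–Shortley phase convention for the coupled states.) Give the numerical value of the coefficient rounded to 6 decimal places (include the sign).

j₁+j₂−J=1  J+j₁−j₂=5  J−j₁+j₂=2  j₁+j₂+J+1=9
(j₁±m₁, j₂±m₂, J±M) = (3,3,2,1,4,3)
P² = 384/7
sum k=0..1:
  [0] +1/24 = 1/24
  [1] −1/12 = -1/12
S = -1/24
C² = P²·S² = 2/21 ; C = -0.308607

−√(2/21) ≈ -0.308607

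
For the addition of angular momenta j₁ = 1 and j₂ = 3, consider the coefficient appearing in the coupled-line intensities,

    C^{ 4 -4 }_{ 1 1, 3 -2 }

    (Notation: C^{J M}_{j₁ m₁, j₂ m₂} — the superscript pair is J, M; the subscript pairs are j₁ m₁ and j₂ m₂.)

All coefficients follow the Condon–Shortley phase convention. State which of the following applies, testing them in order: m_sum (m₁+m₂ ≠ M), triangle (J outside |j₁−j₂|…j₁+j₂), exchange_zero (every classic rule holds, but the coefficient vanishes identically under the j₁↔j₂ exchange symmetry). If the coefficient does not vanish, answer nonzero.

m_sum

m-sum: m₁+m₂ = 1+(-2) = -1, M = -4  ✗ ⇒ coefficient is 0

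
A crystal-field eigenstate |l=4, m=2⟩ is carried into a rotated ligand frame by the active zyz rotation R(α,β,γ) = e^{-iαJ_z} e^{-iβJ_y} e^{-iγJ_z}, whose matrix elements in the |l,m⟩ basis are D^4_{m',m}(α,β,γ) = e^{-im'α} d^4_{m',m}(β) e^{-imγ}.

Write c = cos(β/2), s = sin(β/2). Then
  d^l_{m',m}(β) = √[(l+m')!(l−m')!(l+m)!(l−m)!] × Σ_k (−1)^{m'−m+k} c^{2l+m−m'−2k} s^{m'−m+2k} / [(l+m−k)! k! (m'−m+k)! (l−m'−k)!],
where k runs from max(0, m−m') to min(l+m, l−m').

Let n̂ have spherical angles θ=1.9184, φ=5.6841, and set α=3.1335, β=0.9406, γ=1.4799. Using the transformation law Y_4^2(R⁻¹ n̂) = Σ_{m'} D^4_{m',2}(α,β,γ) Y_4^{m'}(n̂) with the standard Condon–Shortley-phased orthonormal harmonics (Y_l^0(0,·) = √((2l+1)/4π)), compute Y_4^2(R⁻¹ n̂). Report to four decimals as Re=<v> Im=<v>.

Re=0.2585 Im=0.3005

Need the full column D^4_{m',2} for m'=−4..4 at α=3.1335, β=0.9406, γ=1.4799.
cos(β/2)=0.891432, sin(β/2)=0.453154
d^4_{-4,2}: single k=6 term ⇒ +0.036411;  D = -0.036005-0.005420i
d^4_{-3,2}: k∈[5..6] ⇒ +0.151942 -0.013088 = +0.138854;  D = +0.137135+0.021781i
d^4_{-2,2}: k∈[4..6] ⇒ +0.399418 -0.082572 +0.001778 = +0.318624;  D = -0.314265-0.052526i
d^4_{-1,2}: k∈[3..5] ⇒ +0.740788 -0.287144 +0.014840 = +0.468484;  D = +0.461435+0.080967i
d^4_{0,2}: k∈[2..4] ⇒ +0.977559 -0.673637 +0.065279 = +0.369200;  D = -0.363116-0.066749i
d^4_{1,2}: k∈[1..3] ⇒ +0.860004 -1.111181 +0.191429 = -0.059748;  D = -0.058674-0.011277i
d^4_{2,2}: k∈[0..2] ⇒ +0.398756 -1.236525 +0.399418 = -0.438351;  D = +0.429789+0.086218i
d^4_{3,2}: k∈[0..1] ⇒ -0.758453 +0.587982 = -0.170471;  D = -0.166864-0.034881i
d^4_{4,2}: single k=0 term ⇒ +0.545256;  D = -0.532800-0.115883i
Y_4^{m'}(θ=1.9184,φ=5.6841) and Σ D·Y over m':
  (-0.0360-0.0054i)·(-0.2541+0.2345i)  (+0.1371+0.0218i)·(+0.0796-0.3453i)  (-0.3143-0.0525i)·(-0.0202-0.0517i)  (+0.4614+0.0810i)·(+0.2738+0.1869i)  (-0.3631-0.0667i)·(-0.0010+0.0000i)  (-0.0587-0.0113i)·(-0.2738+0.1869i)  (+0.4298+0.0862i)·(-0.0202+0.0517i)  (-0.1669-0.0349i)·(-0.0796-0.3453i)  (-0.5328-0.1159i)·(-0.2541-0.2345i)
Y_4^2(R⁻¹ n̂) = +0.258535+0.300490i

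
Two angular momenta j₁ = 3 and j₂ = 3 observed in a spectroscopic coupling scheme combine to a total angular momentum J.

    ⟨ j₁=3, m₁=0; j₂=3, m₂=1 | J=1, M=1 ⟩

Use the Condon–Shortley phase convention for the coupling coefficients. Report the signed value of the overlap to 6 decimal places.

−√(3/14) = -0.462910

j₁+j₂−J=5  J+j₁−j₂=1  J−j₁+j₂=1  j₁+j₂+J+1=8
(j₁±m₁, j₂±m₂, J±M) = (3,3,4,2,2,0)
P² = 216/7
sum k=3..3:
  [3] −1/12 = -1/12
S = -1/12
C² = P²·S² = 3/14 ; C = -0.462910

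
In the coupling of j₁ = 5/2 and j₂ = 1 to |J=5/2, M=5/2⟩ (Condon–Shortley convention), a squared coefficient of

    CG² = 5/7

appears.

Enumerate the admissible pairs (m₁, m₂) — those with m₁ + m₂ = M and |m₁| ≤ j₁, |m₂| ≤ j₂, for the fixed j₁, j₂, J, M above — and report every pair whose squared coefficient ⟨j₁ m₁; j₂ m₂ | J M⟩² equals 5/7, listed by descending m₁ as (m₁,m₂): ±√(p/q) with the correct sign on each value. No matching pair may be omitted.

Admissible pairs with m₁+m₂ = M = 5/2: (3/2,1), (5/2,0)
  (m₁,m₂)=(5/2,0): CG² = 5/7, CG = +√(5/7)   ← matches the target
  (m₁,m₂)=(3/2,1): CG² = 2/7, CG = −√(2/7)
Pairs with CG² = 5/7: (5/2,0): +√(5/7)

(5/2,0): +√(5/7)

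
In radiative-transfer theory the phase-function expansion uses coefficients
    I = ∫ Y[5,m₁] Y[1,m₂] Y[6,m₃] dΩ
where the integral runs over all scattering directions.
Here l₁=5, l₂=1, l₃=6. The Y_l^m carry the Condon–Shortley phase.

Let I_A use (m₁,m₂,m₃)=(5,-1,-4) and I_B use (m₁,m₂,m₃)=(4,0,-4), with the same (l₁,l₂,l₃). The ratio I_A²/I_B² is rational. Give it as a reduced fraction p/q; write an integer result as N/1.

Shared (l₁,l₂,l₃)=(5,1,6): N and (l;000)² cancel in I_A²/I_B².
A: Δ = 0!·10!·2!/13! = 1/858; Racah Σ t=0..0: t=0:+1/7257600 = 1/7257600; ⇒ 3j(5 1 6; 5 -1 -4)² = 1/858, sgn +1
B: Δ = 0!·10!·2!/13! = 1/858; Racah Σ t=0..0: t=0:+1/362880 = 1/362880; ⇒ 3j(5 1 6; 4 0 -4)² = 10/429, sgn +1
I_A²/I_B² = (1/858)/(10/429) = 1/20

1/20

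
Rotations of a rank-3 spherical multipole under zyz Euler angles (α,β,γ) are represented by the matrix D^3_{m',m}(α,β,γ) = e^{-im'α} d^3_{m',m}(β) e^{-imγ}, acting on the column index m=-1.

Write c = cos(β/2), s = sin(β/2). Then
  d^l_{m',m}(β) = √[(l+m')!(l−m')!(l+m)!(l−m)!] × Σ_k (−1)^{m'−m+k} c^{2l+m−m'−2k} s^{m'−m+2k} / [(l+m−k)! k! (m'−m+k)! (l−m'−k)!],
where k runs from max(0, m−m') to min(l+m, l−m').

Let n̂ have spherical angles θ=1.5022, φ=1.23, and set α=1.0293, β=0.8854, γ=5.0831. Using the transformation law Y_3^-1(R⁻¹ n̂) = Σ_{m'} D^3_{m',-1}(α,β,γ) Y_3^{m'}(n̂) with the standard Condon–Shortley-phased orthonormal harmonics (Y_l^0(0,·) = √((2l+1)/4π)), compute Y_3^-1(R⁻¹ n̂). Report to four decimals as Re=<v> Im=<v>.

Need the full column D^3_{m',-1} for m'=−3..3 at α=1.0293, β=0.8854, γ=5.0831.
cos(β/2)=0.903598, sin(β/2)=0.428381
d^3_{-3,-1}: single k=2 term ⇒ +0.473813;  D = -0.147704+0.450203i
d^3_{-2,-1}: k∈[1..2] ⇒ +0.816032 -0.366814 = +0.449218;  D = +0.293592+0.340000i
d^3_{-1,-1}: k∈[0..2] ⇒ +0.544318 -0.978704 +0.164976 = -0.269410;  D = -0.265491+0.045788i
d^3_{0,-1}: k∈[0..2] ⇒ -0.893918 +0.602737 -0.045156 = -0.336337;  D = -0.121848+0.313489i
d^3_{1,-1}: k∈[0..2] ⇒ +0.734028 -0.219969 +0.006180 = +0.520240;  D = -0.318387-0.411435i
d^3_{2,-1}: k∈[0..1] ⇒ -0.366814 +0.041222 = -0.325593;  D = +0.323363-0.038037i
d^3_{3,-1}: single k=0 term ⇒ +0.106492;  D = -0.043851+0.097044i
Y_3^{m'}(θ=1.5022,φ=1.23) and Σ D·Y over m':
  (-0.1477+0.4502i)·(-0.3535+0.2160i)  (+0.2936+0.3400i)·(-0.0541-0.0439i)  (-0.2655+0.0458i)·(-0.1052+0.2967i)  (-0.1218+0.3135i)·(-0.0761+0.0000i)  (-0.3184-0.4114i)·(+0.1052+0.2967i)  (+0.3234-0.0380i)·(-0.0541+0.0439i)  (-0.0439+0.0970i)·(+0.3535+0.2160i)
Y_3^-1(R⁻¹ n̂) = +0.013935-0.426509i

Re=0.0139 Im=-0.4265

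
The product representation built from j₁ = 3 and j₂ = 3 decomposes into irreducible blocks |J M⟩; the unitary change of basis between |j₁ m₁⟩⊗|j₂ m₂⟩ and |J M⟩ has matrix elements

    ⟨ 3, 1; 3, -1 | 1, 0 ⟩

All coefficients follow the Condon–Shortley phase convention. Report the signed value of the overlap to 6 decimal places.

+√(1/28) = +0.188982

√[3·5!1!1!/8! · 4!2!2!4!1!1!] = √(144/7)
  +(−1)^1/∏(1,4,1,1,0,0)! = -1/24  (running -1/24)
  +(−1)^2/∏(2,3,0,0,1,1)! = 1/12  (running 1/24)
⟨..|..⟩ = √(144/7)·(1/24) = +0.188982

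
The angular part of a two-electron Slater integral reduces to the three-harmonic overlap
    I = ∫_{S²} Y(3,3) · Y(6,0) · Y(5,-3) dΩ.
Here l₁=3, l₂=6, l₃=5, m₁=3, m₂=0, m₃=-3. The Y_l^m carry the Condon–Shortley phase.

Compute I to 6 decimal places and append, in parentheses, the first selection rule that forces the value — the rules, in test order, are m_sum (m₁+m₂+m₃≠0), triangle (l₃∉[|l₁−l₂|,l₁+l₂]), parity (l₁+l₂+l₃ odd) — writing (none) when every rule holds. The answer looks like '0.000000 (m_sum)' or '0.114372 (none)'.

Rules hold: Σm=0, L=14 even, 3≤5≤9.
N = 7·13·11 = 1001
Δ = 4!·2!·8!/15! = 1/675675
Racah Σ t=1..3: t=1:−1/8640 t=2:+1/2304 t=3:−1/8640 = 7/34560
⇒ 3j(3 6 5; 0 0 0)² = 7/429, sgn -1
Racah Σ t=0..0: t=0:+1/69120 = 1/69120
⇒ 3j(3 6 5; 3 0 -3)² = 4/429, sgn +1
4πI² = N·(3j₀)²·(3jₘ)² = 196/1287
I = -1·√(0.152292/4π) = -0.11008644
No selection rule forces the value: the integral is nonzero (none).

-0.110086 (none)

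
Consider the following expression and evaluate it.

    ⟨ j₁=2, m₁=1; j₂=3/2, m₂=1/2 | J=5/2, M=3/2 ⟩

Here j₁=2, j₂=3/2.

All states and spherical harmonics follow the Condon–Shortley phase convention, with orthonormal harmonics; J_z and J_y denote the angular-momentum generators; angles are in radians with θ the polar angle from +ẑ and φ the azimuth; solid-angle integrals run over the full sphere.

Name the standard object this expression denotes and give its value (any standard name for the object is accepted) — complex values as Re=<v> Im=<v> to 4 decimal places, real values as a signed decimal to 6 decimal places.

Clebsch–Gordan coefficient, +√(1/35) ≈ +0.169031

This is a Clebsch–Gordan (vector-coupling) coefficient.
triangle: 1!·3!·2!/7! = 12/5040
(j±m)!: 3!·1!·2!·1!·4!·1! = 288
prefactor² = (2J+1)·Δ·N² = 144/35
  k=0: +1/(0!·1!·1!·2!·2!·0!) = 1/4
  k=1: −1/(1!·0!·0!·1!·3!·1!) = -1/6
Σ = 1/12  ⇒  CG² = 144/35·(1/12)² = 1/35
CG = +√(1/35) = +0.169031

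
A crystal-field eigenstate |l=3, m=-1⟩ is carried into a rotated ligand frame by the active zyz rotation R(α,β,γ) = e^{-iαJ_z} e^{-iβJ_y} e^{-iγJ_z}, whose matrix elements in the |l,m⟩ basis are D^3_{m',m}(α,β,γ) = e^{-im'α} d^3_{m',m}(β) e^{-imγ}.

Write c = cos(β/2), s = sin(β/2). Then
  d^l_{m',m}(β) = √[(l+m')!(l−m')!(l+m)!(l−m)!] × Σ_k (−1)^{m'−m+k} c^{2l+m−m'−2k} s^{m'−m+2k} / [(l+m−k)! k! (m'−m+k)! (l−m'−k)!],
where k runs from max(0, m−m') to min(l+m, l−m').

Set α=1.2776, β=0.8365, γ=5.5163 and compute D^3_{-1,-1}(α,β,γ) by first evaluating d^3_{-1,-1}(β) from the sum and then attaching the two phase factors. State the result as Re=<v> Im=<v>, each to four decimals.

Split into d^3_{-1,-1}(β=0.8365) × two z-phases.
Half-angle: c=0.913801, s=0.406162. N=√(2·24·2·24)=48.000000
The bounds max(0,m−m')=0 and min(l+m,l−m')=2 give 3 terms
  k=0: (−1)^0·48.0000/(48)·0.9138^6·0.4062^0 = +0.582251
  k=1: (−1)^1·48.0000/(6)·0.9138^4·0.4062^2 = -0.920227
  k=2: (−1)^2·48.0000/(8)·0.9138^2·0.4062^4 = +0.136349
d^3_{-1,-1}(0.8365) = +0.582251 -0.920227 +0.136349 = -0.201628
D = (+0.289014+0.957325i)·(-0.201628)·(+0.720075-0.693896i) = -0.175899-0.098556i

Re=-0.1759 Im=-0.0986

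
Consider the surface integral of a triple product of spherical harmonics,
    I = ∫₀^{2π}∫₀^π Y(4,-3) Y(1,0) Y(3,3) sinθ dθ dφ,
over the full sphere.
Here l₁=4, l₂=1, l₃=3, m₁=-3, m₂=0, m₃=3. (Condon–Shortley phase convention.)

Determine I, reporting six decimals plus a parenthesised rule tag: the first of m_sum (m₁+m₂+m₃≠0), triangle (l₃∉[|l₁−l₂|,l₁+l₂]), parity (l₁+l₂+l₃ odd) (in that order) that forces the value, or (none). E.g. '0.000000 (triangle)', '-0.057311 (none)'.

-0.162868 (none)

Checks pass: Σm=0; 8 even; l₃=3∈[3,5].
(2·4+1)(2·1+1)(2·3+1) = 189
Δ: 2! 6! 0! / 9! → 1/252
sum: t=1:−1/36 = -1/36
3j²(4 1 3; 0 0 0) = Δ·Π!·Σ² = 4/63  (sign +1)
sum: t=1:−1/720 = -1/720
3j²(4 1 3; -3 0 3) = Δ·Π!·Σ² = 1/36  (sign -1)
combine: 4πI² = 189·4/63·1/36 = 1/3
take √, sign -1: I = -0.16286750
No selection rule forces the value: the integral is nonzero (none).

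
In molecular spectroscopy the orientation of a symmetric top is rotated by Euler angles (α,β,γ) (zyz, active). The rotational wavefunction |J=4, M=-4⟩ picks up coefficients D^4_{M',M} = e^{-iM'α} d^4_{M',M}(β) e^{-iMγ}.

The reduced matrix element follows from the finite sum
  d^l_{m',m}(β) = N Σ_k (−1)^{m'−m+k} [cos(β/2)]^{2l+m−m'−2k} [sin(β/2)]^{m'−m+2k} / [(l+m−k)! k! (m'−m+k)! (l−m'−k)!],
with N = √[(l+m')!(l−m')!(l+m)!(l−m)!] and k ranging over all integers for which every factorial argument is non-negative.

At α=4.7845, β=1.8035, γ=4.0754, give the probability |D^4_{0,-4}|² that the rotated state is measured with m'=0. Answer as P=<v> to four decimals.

Split into d^4_{0,-4}(β=1.8035) × two z-phases.
Half-angle: c=0.620238, s=0.784414. N=√(24·24·1·40320)=4819.161753
Admissible k: 0..0 (factorial args all ≥0)
  k=0: (−1)^4·4819.1618/(576)·0.6202^4·0.7844^4 = +0.468774
d^4_{0,-4}(1.8035) = +0.468774
|D^4_{0,-4}|² = |d^4_{0,-4}(β)|² = (+0.468774)² = 0.219749 (the z-rotation phases have unit modulus)

P=0.2197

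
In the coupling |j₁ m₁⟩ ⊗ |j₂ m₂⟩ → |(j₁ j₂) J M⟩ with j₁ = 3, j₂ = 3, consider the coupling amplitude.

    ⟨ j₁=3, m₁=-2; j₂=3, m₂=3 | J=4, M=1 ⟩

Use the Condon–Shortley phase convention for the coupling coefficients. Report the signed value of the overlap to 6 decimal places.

√[9·2!4!4!/11! · 1!5!6!0!5!3!] = √(1244160/77)
  +(−1)^2/∏(2,0,3,4,1,0)! = 1/288  (running 1/288)
⟨..|..⟩ = √(1244160/77)·(1/288) = +0.441367

+0.441367  (= +√(15/77))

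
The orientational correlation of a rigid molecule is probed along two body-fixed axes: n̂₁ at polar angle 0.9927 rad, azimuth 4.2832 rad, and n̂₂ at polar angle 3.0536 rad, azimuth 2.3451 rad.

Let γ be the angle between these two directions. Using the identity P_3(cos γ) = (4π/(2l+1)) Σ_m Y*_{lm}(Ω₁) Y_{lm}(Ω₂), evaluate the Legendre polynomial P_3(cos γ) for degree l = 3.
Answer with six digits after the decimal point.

0.391316

Addition theorem: P_3(cos γ) = (4π/7) Σ_m Y*_{lm}(Ω₁) Y_{lm}(Ω₂), m = −3…3:
  m=-3: Y*=0.23533 + 0.06849j  Y=0.00021 - 0.00019j  product 0.00006 - 0.00003j
  m=-2: Y*=-0.25604 + 0.29643j  Y=0.00017 - 0.00786j  product 0.00229 + 0.00206j
  m=-1: Y*=-0.05552 - 0.12132j  Y=-0.07867 - 0.08043j  product -0.00539 + 0.01401j
  m=+0: Y*=-0.30731 + 0.00000j  Y=-0.72911 + 0.00000j  product 0.22407 + 0.00000j
  m=+1: Y*=0.05552 - 0.12132j  Y=0.07867 - 0.08043j  product -0.00539 - 0.01401j
  m=+2: Y*=-0.25604 - 0.29643j  Y=0.00017 + 0.00786j  product 0.00229 - 0.00206j
  m=+3: Y*=-0.23533 + 0.06849j  Y=-0.00021 - 0.00019j  product 0.00006 + 0.00003j
Accumulated sum 0.21798 + 0.00000j; after 4π/(2l+1) scaling, 0.39132 + 0.00000j ⇒ P_3 = 0.391316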